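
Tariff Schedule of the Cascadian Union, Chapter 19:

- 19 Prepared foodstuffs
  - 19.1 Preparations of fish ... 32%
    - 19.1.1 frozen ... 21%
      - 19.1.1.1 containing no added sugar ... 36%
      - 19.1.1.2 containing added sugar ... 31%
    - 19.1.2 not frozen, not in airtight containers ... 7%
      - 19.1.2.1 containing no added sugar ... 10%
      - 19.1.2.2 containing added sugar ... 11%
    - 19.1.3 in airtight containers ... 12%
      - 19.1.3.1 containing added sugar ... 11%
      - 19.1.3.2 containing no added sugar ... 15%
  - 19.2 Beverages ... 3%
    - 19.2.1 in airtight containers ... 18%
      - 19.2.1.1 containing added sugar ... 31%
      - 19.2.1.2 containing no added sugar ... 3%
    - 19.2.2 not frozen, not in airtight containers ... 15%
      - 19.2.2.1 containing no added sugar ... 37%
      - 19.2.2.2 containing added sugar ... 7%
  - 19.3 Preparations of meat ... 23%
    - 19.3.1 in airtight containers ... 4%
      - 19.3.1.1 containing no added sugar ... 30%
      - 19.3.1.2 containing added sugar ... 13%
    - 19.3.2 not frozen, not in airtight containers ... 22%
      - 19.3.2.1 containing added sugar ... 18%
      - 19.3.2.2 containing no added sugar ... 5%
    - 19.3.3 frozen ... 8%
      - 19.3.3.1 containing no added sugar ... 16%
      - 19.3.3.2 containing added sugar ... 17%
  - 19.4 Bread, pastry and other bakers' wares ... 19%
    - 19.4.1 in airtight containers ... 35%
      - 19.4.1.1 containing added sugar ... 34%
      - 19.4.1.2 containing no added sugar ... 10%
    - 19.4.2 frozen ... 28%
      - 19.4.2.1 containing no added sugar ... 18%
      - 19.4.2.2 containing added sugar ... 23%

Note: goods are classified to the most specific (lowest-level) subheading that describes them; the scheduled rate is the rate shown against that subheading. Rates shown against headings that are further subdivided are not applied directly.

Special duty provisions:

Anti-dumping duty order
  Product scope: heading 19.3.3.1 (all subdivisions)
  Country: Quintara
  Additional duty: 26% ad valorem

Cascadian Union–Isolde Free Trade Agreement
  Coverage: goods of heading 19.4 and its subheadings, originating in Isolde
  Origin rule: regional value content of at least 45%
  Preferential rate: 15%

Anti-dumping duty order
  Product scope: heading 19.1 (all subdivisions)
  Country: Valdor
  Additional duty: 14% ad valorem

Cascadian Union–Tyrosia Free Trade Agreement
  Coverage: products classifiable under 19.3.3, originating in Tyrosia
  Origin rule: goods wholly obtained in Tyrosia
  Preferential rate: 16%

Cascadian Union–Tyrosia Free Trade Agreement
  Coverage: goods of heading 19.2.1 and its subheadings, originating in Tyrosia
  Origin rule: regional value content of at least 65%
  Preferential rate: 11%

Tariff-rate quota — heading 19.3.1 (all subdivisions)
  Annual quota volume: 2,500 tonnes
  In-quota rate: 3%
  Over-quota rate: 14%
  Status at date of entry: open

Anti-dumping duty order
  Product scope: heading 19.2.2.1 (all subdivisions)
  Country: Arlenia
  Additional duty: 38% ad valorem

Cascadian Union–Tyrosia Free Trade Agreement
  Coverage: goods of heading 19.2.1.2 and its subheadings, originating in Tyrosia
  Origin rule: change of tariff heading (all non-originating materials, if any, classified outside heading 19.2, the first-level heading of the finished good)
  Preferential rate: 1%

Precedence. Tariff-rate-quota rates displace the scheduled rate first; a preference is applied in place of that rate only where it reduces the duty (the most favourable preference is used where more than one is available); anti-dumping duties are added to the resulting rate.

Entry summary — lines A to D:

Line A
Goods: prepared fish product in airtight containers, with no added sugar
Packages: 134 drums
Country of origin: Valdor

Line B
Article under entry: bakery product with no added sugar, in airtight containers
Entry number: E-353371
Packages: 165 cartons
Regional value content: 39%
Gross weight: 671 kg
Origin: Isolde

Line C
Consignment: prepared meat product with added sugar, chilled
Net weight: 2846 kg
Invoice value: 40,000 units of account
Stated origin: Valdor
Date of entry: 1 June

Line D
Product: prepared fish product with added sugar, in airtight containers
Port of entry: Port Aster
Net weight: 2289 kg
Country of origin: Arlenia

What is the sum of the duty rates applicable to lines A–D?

68%

Line A: prepared fish product → 19.1; in airtight containers → 19.1.3; with no added sugar → 19.1.3.2. Scheduled 15%. anti-dumping (Valdor, 19.1): +14%; total 15% + 14% = 29%. → 29%.
Line B: bakery product → 19.4; in airtight containers → 19.4.1; with no added sugar → 19.4.1.2. Scheduled 10%. Isolde agreement on 19.4: RVC < 45%. → 10%.
Line C: prepared meat product → 19.3; chilled → 19.3.2; with added sugar → 19.3.2.1. Scheduled 18%. No special measure applies. → 18%.
Line D: prepared fish product → 19.1; in airtight containers → 19.1.3; with added sugar → 19.1.3.1. Scheduled 11%. No special measure applies. → 11%.
Sum: 29% + 10% + 18% + 11% = 68%.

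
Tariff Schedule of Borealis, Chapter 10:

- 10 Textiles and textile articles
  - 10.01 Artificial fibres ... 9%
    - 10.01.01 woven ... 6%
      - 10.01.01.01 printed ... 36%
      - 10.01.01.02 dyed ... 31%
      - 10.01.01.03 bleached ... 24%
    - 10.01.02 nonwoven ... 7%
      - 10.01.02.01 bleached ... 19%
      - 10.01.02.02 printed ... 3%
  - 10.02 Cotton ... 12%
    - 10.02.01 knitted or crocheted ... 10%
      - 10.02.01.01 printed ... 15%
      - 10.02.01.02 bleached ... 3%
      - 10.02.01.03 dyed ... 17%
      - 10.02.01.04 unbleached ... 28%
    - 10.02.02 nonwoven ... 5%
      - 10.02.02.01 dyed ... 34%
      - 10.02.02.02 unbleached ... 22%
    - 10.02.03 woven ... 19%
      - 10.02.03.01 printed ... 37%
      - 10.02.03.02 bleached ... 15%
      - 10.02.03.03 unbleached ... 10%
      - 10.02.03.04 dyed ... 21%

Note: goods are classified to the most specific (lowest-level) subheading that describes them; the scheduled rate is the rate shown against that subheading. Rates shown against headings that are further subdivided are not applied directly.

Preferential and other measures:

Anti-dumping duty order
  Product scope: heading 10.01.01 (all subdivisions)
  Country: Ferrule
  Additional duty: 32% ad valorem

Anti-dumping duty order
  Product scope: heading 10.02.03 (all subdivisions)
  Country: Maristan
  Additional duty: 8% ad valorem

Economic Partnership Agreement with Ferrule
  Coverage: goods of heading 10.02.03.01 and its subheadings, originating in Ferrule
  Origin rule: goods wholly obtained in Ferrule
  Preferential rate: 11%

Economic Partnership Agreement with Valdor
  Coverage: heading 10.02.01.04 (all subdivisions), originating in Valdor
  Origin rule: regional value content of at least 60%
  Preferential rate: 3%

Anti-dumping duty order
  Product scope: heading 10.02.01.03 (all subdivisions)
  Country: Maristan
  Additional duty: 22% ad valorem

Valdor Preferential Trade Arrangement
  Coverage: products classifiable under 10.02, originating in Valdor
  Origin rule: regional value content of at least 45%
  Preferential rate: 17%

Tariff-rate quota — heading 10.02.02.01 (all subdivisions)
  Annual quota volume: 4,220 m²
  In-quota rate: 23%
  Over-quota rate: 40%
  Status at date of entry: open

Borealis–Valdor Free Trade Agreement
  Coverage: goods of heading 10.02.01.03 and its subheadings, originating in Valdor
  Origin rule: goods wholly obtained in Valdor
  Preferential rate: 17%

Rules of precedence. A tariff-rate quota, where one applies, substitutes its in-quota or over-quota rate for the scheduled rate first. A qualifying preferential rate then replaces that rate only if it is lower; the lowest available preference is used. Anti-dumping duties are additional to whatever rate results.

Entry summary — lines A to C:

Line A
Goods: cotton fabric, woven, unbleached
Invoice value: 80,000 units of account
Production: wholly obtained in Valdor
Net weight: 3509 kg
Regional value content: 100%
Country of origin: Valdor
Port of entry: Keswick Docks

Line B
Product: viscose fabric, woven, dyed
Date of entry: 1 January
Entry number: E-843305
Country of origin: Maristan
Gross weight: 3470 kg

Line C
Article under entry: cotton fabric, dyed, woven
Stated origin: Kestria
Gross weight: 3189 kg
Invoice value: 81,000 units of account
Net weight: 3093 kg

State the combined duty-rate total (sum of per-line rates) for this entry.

62%

Line A: cotton → 10.02; woven → 10.02.03; unbleached → 10.02.03.03. Scheduled 10%. Valdor agreement on 10.02.01.04: 10.02.03.03 not covered; Valdor agreement on 10.02: RVC ≥ 45% → 17% available; Valdor agreement on 10.02.01.03: 10.02.03.03 not covered; preference 17% not lower than 10% → no reduction. → 10%.
Line B: viscose → 10.01; woven → 10.01.01; dyed → 10.01.01.02. Scheduled 31%. No special measure applies. → 31%.
Line C: cotton → 10.02; woven → 10.02.03; dyed → 10.02.03.04. Scheduled 21%. No special measure applies. → 21%.
Sum: 10% + 31% + 21% = 62%.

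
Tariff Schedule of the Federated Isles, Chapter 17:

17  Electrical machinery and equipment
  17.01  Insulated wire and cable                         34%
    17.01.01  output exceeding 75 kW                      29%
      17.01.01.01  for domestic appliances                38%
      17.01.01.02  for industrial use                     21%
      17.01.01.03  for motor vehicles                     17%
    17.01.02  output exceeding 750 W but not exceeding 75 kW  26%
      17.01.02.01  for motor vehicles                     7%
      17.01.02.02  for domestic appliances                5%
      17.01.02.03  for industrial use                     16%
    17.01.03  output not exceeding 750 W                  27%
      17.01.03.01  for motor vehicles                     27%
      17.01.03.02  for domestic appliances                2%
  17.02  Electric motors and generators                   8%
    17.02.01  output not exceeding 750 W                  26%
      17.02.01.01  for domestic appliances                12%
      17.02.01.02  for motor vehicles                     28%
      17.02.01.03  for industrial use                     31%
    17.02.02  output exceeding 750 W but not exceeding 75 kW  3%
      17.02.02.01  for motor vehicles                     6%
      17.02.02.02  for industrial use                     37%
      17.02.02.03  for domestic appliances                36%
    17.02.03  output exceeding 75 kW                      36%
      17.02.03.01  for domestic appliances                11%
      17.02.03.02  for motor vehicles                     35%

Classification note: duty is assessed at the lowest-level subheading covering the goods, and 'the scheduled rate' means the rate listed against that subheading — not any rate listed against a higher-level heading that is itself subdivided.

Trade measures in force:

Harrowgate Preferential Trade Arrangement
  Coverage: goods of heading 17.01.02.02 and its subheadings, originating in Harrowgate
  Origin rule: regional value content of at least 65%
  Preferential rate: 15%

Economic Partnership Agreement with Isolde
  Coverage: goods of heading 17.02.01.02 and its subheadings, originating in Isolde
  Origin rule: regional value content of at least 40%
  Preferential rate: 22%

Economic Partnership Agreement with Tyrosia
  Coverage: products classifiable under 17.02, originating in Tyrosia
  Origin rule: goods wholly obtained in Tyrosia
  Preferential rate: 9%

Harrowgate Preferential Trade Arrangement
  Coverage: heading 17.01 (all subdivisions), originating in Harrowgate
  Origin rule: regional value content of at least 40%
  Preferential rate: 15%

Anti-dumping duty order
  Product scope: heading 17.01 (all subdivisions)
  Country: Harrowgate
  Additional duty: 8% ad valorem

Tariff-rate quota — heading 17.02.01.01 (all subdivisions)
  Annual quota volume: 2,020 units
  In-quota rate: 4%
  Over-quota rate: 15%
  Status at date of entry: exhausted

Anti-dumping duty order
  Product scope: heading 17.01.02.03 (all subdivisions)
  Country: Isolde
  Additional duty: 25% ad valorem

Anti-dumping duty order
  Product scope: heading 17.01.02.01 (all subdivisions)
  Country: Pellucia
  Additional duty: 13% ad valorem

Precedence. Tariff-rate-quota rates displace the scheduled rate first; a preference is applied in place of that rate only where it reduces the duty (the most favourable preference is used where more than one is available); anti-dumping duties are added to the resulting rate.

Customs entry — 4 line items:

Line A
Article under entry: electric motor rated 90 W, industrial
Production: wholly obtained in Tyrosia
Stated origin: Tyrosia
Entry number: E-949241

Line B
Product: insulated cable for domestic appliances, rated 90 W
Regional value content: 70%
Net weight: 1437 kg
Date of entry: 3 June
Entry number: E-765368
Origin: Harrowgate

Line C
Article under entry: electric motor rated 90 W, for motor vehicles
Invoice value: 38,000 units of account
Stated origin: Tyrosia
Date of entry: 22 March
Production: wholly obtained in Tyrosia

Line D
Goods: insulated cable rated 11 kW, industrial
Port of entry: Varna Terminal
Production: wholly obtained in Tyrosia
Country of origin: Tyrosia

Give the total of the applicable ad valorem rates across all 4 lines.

Line A: electric motor → 17.02; rated 90 W → 17.02.01; industrial → 17.02.01.03. Scheduled 31%. Tyrosia agreement on 17.02: wholly obtained → 9% available; preferential 9%. → 9%.
Line B: insulated cable → 17.01; rated 90 W → 17.01.03; for domestic appliances → 17.01.03.02. Scheduled 2%. Harrowgate agreement on 17.01.02.02: 17.01.03.02 not covered; Harrowgate agreement on 17.01: RVC ≥ 40% → 15% available; preference 15% not lower than 2% → no reduction; anti-dumping (Harrowgate, 17.01): +8%; total 2% + 8% = 10%. → 10%.
Line C: electric motor → 17.02; rated 90 W → 17.02.01; for motor vehicles → 17.02.01.02. Scheduled 28%. Tyrosia agreement on 17.02: wholly obtained → 9% available; preferential 9%. → 9%.
Line D: insulated cable → 17.01; rated 11 kW → 17.01.02; industrial → 17.01.02.03. Scheduled 16%. Tyrosia agreement on 17.02: 17.01.02.03 not covered. → 16%.
Sum: 9% + 10% + 9% + 16% = 44%.

44%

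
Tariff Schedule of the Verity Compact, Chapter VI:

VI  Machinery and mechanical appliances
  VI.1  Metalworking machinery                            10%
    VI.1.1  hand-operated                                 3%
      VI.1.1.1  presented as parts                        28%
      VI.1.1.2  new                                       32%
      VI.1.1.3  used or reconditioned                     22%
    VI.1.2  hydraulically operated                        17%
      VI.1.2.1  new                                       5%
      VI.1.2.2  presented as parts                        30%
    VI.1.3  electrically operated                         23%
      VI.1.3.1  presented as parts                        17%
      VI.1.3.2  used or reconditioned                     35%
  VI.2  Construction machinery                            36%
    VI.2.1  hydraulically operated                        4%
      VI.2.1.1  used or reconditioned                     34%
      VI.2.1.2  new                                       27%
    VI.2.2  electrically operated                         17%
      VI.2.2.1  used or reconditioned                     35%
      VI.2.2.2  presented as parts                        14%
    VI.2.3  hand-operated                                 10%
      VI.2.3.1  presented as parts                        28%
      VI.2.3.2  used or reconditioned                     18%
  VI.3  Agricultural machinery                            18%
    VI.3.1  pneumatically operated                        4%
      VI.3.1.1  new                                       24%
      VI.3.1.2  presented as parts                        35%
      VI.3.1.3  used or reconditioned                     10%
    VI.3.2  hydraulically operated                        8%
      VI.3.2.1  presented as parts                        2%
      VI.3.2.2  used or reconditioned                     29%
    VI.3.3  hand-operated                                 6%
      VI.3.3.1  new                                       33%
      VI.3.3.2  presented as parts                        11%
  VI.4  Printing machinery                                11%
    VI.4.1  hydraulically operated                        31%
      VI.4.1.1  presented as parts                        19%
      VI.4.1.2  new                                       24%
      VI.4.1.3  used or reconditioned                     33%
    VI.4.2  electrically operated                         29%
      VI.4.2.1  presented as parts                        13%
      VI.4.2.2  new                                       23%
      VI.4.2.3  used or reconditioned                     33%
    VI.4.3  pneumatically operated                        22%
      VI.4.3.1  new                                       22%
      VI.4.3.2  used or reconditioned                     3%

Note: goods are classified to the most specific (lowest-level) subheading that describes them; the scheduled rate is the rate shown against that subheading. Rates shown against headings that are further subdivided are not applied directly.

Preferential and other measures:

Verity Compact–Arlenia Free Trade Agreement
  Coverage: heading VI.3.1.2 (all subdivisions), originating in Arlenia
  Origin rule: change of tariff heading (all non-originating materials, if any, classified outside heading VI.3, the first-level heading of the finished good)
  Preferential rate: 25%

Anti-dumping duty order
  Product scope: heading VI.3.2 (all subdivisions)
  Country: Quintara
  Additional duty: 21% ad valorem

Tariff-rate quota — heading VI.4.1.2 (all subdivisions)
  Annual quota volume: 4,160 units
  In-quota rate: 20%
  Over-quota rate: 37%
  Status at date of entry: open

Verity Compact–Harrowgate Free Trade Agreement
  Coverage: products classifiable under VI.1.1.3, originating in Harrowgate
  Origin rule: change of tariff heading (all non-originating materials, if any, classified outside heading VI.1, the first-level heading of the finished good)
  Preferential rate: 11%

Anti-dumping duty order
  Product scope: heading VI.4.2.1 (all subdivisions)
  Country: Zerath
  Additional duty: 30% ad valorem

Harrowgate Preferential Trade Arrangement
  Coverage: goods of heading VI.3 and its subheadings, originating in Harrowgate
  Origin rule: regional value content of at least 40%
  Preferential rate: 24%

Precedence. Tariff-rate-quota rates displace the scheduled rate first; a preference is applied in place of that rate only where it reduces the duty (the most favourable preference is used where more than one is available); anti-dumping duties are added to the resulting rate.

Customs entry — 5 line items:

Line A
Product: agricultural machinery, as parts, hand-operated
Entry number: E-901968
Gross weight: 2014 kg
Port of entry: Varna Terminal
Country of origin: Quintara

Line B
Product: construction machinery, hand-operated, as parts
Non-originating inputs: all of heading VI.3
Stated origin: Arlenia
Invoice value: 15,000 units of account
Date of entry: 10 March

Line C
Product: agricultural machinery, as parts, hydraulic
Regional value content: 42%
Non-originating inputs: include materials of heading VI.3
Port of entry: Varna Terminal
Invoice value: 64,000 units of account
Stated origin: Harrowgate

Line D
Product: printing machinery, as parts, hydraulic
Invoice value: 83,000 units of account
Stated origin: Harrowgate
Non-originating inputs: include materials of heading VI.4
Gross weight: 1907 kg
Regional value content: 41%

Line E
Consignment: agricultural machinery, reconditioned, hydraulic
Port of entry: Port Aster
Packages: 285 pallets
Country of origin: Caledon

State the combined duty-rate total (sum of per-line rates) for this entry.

89%

Line A: agricultural → VI.3; hand-operated → VI.3.3; as parts → VI.3.3.2. Scheduled 11%. No special measure applies. → 11%.
Line B: construction → VI.2; hand-operated → VI.2.3; as parts → VI.2.3.1. Scheduled 28%. Arlenia agreement on VI.3.1.2: VI.2.3.1 not covered. → 28%.
Line C: agricultural → VI.3; hydraulic → VI.3.2; as parts → VI.3.2.1. Scheduled 2%. Harrowgate agreement on VI.1.1.3: VI.3.2.1 not covered; Harrowgate agreement on VI.3: RVC ≥ 40% → 24% available; preference 24% not lower than 2% → no reduction. → 2%.
Line D: printing → VI.4; hydraulic → VI.4.1; as parts → VI.4.1.1. Scheduled 19%. Harrowgate agreement on VI.1.1.3: VI.4.1.1 not covered; Harrowgate agreement on VI.3: VI.4.1.1 not covered. → 19%.
Line E: agricultural → VI.3; hydraulic → VI.3.2; reconditioned → VI.3.2.2. Scheduled 29%. No special measure applies. → 29%.
Sum: 11% + 28% + 2% + 19% + 29% = 89%.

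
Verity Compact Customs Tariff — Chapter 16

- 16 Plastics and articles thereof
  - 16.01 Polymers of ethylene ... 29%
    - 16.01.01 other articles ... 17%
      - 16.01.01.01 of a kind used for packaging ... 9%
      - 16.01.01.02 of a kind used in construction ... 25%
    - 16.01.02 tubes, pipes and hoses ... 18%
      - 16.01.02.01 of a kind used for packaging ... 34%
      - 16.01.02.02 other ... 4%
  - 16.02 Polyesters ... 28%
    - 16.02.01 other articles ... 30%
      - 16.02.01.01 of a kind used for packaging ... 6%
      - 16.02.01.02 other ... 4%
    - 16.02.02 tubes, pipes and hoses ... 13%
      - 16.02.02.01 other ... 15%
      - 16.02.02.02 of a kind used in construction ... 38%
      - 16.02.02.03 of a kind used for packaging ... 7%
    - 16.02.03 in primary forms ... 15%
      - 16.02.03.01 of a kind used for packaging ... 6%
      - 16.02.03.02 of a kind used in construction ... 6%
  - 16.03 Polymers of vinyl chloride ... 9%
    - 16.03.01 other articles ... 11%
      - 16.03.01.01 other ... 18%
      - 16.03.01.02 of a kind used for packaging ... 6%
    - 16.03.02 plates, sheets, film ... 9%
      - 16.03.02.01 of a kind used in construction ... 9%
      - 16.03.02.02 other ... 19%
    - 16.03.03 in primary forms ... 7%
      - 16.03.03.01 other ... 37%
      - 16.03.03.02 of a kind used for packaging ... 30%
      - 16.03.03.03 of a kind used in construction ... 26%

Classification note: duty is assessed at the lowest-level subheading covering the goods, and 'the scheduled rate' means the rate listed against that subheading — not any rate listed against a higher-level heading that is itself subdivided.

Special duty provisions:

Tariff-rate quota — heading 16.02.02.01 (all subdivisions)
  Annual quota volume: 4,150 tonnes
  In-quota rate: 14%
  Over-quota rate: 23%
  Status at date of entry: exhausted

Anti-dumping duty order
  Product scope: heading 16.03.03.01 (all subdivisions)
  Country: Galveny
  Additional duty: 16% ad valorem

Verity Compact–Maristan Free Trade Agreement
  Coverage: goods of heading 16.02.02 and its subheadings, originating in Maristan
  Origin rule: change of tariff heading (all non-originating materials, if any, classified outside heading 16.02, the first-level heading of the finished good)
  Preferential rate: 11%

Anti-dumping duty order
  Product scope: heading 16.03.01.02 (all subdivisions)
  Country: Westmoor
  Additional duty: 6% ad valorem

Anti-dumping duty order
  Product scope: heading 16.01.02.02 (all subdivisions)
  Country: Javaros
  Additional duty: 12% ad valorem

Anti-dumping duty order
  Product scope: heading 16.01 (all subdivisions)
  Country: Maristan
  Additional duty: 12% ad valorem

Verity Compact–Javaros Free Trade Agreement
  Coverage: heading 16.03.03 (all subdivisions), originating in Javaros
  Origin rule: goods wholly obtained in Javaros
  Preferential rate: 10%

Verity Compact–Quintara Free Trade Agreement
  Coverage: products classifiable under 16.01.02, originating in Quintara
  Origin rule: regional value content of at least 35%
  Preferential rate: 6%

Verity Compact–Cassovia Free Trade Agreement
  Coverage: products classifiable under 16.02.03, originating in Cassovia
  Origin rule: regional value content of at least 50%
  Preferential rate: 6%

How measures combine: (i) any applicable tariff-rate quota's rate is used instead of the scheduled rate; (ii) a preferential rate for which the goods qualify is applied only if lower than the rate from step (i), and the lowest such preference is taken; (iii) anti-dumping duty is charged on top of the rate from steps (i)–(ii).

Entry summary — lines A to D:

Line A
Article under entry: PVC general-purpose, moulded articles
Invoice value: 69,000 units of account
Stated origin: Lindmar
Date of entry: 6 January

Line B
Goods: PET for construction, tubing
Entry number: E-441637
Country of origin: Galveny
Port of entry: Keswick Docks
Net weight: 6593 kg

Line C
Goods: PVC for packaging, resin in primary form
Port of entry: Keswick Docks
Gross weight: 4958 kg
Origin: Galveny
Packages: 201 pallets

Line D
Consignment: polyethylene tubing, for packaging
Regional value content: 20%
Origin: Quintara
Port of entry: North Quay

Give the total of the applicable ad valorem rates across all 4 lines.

120%

Line A: PVC → 16.03; moulded articles → 16.03.01; general-purpose → 16.03.01.01. Scheduled 18%. No special measure applies. → 18%.
Line B: PET → 16.02; tubing → 16.02.02; for construction → 16.02.02.02. Scheduled 38%. No special measure applies. → 38%.
Line C: PVC → 16.03; resin in primary form → 16.03.03; for packaging → 16.03.03.02. Scheduled 30%. No special measure applies. → 30%.
Line D: polyethylene → 16.01; tubing → 16.01.02; for packaging → 16.01.02.01. Scheduled 34%. Quintara agreement on 16.01.02: RVC < 35%. → 34%.
Sum: 18% + 38% + 30% + 34% = 120%.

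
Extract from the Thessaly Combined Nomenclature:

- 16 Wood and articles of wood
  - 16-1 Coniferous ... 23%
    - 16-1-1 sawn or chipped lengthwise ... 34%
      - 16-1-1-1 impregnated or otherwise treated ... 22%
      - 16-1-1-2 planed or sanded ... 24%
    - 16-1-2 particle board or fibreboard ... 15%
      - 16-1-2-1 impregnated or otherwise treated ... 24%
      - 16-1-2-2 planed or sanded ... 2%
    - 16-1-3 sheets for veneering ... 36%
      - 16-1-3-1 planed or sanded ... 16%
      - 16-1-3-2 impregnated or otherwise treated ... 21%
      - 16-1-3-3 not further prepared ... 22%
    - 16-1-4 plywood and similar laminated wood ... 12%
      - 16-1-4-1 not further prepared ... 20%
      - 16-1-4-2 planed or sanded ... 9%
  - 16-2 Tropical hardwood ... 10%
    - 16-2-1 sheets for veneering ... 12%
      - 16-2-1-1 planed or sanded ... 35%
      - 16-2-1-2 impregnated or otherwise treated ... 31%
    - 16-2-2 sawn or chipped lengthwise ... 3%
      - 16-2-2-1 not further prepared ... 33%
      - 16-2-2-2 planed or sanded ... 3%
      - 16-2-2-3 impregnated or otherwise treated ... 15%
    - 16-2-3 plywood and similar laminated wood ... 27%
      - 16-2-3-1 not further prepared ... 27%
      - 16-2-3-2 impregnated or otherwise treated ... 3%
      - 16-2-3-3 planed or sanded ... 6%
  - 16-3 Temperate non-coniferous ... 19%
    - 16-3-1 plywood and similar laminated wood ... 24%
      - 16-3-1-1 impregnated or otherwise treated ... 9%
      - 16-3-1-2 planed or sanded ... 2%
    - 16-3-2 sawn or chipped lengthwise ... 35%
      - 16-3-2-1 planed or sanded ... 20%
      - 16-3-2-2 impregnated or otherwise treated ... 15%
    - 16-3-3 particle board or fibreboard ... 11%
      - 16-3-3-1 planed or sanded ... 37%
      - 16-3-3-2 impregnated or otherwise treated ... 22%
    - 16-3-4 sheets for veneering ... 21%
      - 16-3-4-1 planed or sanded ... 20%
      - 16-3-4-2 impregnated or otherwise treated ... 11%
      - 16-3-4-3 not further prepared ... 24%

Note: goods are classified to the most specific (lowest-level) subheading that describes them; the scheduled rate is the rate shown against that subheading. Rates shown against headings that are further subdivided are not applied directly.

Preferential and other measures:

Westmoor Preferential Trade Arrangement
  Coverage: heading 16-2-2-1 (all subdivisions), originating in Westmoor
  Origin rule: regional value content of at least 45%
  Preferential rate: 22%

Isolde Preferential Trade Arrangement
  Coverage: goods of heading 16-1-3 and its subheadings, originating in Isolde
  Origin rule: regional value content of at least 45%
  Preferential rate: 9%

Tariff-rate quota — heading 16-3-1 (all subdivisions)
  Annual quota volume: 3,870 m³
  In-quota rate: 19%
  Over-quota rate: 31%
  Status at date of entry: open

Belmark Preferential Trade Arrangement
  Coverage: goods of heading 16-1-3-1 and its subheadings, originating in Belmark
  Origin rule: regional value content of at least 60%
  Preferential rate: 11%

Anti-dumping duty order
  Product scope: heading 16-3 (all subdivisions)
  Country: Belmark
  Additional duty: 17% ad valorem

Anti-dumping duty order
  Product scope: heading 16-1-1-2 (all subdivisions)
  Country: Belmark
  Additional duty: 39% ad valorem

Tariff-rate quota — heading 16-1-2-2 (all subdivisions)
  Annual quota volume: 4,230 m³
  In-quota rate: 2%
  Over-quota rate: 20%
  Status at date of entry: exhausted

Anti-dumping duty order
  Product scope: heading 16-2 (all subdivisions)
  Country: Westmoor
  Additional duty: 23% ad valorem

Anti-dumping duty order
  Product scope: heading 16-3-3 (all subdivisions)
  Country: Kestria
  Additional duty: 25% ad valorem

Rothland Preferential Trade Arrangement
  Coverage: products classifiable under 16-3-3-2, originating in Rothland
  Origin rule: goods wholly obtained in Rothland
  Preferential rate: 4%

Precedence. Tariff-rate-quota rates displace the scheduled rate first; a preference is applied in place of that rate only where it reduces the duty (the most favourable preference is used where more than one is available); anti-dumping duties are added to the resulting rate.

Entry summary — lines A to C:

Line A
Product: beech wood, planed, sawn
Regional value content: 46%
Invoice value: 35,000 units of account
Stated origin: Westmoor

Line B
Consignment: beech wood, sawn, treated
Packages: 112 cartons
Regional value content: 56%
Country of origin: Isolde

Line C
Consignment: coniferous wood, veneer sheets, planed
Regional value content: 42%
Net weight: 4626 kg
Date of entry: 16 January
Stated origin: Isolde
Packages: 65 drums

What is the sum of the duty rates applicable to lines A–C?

Line A: beech → 16-3; sawn → 16-3-2; planed → 16-3-2-1. Scheduled 20%. Westmoor agreement on 16-2-2-1: 16-3-2-1 not covered. → 20%.
Line B: beech → 16-3; sawn → 16-3-2; treated → 16-3-2-2. Scheduled 15%. Isolde agreement on 16-1-3: 16-3-2-2 not covered. → 15%.
Line C: coniferous → 16-1; veneer sheets → 16-1-3; planed → 16-1-3-1. Scheduled 16%. Isolde agreement on 16-1-3: RVC < 45%. → 16%.
Sum: 20% + 15% + 16% = 51%.

51%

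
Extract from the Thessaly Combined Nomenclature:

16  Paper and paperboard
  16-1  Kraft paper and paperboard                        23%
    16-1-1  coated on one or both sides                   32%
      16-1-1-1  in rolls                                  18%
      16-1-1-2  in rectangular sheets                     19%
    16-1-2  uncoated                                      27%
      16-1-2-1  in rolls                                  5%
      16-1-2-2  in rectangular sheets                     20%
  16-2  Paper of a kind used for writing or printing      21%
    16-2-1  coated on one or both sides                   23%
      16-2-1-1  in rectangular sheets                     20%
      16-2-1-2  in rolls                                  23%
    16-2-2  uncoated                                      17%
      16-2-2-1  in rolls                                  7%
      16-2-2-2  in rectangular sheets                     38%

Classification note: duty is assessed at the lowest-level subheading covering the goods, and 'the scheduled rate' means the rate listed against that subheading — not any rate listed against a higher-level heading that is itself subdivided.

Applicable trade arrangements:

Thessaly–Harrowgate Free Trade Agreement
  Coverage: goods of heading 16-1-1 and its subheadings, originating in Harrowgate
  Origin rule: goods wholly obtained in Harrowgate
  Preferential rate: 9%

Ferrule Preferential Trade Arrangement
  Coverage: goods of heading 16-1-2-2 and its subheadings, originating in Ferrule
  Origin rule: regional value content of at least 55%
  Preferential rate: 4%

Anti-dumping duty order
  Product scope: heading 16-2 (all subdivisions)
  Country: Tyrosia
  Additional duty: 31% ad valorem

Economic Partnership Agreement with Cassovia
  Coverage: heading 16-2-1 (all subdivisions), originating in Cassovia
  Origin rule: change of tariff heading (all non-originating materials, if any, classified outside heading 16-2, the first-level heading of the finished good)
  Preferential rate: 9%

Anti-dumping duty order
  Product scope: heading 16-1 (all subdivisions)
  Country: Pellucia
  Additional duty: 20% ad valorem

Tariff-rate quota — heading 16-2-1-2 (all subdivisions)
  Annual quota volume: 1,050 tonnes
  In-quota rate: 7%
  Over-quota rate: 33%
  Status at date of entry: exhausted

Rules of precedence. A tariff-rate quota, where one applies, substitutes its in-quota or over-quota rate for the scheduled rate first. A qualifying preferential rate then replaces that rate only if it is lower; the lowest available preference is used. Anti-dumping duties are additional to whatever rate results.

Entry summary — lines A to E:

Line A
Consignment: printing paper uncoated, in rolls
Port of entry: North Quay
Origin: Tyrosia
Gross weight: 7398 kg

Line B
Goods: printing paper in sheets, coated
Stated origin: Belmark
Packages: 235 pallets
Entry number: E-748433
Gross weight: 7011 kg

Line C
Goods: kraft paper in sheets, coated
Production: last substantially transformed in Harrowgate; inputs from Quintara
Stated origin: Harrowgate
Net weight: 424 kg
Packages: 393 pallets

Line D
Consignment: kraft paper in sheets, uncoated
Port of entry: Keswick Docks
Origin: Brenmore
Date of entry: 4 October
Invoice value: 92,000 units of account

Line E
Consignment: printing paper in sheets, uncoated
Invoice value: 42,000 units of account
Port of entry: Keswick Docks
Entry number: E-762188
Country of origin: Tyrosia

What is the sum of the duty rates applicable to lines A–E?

Line A: printing paper → 16-2; uncoated → 16-2-2; in rolls → 16-2-2-1. Scheduled 7%. anti-dumping (Tyrosia, 16-2): +31%; total 7% + 31% = 38%. → 38%.
Line B: printing paper → 16-2; coated → 16-2-1; in sheets → 16-2-1-1. Scheduled 20%. No special measure applies. → 20%.
Line C: kraft paper → 16-1; coated → 16-1-1; in sheets → 16-1-1-2. Scheduled 19%. Harrowgate agreement on 16-1-1: not wholly obtained. → 19%.
Line D: kraft paper → 16-1; uncoated → 16-1-2; in sheets → 16-1-2-2. Scheduled 20%. No special measure applies. → 20%.
Line E: printing paper → 16-2; uncoated → 16-2-2; in sheets → 16-2-2-2. Scheduled 38%. anti-dumping (Tyrosia, 16-2): +31%; total 38% + 31% = 69%. → 69%.
Sum: 38% + 20% + 19% + 20% + 69% = 166%.

166%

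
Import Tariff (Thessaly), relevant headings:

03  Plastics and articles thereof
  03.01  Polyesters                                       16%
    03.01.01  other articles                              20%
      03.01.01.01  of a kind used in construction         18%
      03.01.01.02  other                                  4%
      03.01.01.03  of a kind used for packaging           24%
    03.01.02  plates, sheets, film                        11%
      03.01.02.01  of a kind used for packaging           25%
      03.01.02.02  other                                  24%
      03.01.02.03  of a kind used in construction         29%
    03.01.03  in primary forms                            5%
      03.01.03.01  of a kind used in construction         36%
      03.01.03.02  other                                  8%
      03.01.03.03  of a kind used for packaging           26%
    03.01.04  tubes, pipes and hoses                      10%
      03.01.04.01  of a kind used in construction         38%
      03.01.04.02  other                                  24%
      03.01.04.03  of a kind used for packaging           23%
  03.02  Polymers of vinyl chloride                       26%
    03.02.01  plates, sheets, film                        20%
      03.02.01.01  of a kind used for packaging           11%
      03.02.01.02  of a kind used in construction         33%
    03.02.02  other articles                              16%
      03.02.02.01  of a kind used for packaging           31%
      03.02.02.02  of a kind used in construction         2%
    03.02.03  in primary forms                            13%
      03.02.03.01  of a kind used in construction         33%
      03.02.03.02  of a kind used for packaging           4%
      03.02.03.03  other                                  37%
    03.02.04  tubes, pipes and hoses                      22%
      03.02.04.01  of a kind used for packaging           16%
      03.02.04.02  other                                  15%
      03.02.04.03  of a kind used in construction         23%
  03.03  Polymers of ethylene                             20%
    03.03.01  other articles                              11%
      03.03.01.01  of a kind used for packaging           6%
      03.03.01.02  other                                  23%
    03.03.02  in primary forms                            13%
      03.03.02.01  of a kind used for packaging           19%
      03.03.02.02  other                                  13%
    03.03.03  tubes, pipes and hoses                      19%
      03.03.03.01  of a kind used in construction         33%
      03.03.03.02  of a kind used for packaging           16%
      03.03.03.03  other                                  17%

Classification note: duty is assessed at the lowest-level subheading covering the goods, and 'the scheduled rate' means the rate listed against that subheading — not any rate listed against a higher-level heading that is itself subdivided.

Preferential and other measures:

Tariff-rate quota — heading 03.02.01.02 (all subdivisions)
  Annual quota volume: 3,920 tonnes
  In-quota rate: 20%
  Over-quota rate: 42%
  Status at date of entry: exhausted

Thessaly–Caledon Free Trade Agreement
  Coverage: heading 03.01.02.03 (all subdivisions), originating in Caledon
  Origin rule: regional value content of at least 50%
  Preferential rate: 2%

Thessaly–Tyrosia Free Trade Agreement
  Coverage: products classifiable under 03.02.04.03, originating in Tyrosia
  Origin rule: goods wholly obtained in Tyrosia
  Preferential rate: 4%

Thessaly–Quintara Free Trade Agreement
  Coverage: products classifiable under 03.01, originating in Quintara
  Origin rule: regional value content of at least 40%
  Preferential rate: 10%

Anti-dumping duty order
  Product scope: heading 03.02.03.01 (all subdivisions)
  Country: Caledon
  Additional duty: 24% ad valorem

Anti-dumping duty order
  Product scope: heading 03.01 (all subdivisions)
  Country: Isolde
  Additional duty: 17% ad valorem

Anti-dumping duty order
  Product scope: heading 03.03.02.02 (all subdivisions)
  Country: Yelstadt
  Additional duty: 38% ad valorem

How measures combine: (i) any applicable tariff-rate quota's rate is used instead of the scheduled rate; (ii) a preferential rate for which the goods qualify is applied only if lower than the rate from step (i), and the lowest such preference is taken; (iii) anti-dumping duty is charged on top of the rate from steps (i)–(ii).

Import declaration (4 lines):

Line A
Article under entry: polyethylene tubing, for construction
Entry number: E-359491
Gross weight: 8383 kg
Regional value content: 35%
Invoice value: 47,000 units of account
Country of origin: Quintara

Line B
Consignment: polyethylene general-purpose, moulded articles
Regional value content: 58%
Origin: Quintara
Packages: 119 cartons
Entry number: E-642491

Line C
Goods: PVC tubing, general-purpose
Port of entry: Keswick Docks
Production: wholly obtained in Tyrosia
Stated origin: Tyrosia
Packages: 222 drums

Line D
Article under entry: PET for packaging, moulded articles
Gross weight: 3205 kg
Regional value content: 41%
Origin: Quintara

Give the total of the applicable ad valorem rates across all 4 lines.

81%

Line A: polyethylene → 03.03; tubing → 03.03.03; for construction → 03.03.03.01. Scheduled 33%. Quintara agreement on 03.01: 03.03.03.01 not covered. → 33%.
Line B: polyethylene → 03.03; moulded articles → 03.03.01; general-purpose → 03.03.01.02. Scheduled 23%. Quintara agreement on 03.01: 03.03.01.02 not covered. → 23%.
Line C: PVC → 03.02; tubing → 03.02.04; general-purpose → 03.02.04.02. Scheduled 15%. Tyrosia agreement on 03.02.04.03: 03.02.04.02 not covered. → 15%.
Line D: PET → 03.01; moulded articles → 03.01.01; for packaging → 03.01.01.03. Scheduled 24%. Quintara agreement on 03.01: RVC ≥ 40% → 10% available; preferential 10%. → 10%.
Sum: 33% + 23% + 15% + 10% = 81%.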